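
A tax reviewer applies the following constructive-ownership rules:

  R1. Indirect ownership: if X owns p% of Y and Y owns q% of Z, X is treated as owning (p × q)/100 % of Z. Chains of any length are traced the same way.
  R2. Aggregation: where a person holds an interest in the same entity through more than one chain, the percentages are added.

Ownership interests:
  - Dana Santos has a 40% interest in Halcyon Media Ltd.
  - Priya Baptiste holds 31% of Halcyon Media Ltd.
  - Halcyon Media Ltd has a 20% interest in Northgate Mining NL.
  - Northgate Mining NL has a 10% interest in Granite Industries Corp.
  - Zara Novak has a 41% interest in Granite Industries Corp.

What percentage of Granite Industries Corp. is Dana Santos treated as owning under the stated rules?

Chain via Halcyon Media Ltd → Northgate Mining NL (R1): 40% × 20% × 10% = 0.8% of Granite Industries Corp.

0.8%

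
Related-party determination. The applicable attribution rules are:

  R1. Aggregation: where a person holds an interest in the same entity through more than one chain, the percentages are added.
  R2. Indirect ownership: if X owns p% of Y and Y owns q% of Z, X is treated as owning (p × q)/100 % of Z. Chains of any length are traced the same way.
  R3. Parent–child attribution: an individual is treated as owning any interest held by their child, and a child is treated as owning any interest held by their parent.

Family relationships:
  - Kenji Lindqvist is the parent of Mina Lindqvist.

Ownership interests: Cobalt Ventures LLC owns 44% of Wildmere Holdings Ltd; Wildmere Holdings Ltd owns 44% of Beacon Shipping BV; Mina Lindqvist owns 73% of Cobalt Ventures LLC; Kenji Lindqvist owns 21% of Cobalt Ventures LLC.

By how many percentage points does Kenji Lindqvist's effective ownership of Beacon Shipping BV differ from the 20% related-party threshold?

By parent–child attribution (R3), Kenji Lindqvist is treated as also owning Mina Lindqvist's interest in Cobalt Ventures LLC, giving 21% + 73% = 94%.
Chain via Cobalt Ventures LLC → Wildmere Holdings Ltd (R2): 94% × 44% × 44% = 18.1984% of Beacon Shipping BV.
18.1984% falls short of the 20% threshold by 1.8016 percentage points.

1.8016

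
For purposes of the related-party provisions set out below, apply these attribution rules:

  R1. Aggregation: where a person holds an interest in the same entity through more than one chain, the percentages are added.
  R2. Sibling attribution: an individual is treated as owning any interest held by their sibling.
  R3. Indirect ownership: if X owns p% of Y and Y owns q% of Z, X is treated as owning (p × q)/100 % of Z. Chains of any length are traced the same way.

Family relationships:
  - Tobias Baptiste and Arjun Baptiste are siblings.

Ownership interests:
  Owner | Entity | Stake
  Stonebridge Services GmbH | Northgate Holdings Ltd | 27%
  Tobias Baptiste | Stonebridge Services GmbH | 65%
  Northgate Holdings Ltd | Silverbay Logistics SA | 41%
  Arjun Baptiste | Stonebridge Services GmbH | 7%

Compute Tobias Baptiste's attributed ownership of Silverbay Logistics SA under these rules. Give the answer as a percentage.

By sibling attribution (R2), Tobias Baptiste is treated as also owning Arjun Baptiste's interest in Stonebridge Services GmbH, giving 65% + 7% = 72%.
Chain via Stonebridge Services GmbH → Northgate Holdings Ltd (R3): 72% × 27% × 41% = 7.9704% of Silverbay Logistics SA.

7.9704%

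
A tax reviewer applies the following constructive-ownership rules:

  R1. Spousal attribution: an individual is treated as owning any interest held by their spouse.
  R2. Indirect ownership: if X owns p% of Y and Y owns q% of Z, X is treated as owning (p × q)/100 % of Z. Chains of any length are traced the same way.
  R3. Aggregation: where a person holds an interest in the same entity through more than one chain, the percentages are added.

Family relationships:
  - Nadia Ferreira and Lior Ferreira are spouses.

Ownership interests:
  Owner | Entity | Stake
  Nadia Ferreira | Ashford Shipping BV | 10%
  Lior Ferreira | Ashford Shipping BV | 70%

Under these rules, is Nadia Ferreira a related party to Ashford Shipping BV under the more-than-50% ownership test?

Yes

By spousal attribution (R1), Nadia Ferreira is treated as also owning Lior Ferreira's interest in Ashford Shipping BV, giving 10% + 70% = 80%.
Direct interest in Ashford Shipping BV: 80%.
80% exceeds the 50% threshold, so Nadia is a related party to Ashford Shipping BV.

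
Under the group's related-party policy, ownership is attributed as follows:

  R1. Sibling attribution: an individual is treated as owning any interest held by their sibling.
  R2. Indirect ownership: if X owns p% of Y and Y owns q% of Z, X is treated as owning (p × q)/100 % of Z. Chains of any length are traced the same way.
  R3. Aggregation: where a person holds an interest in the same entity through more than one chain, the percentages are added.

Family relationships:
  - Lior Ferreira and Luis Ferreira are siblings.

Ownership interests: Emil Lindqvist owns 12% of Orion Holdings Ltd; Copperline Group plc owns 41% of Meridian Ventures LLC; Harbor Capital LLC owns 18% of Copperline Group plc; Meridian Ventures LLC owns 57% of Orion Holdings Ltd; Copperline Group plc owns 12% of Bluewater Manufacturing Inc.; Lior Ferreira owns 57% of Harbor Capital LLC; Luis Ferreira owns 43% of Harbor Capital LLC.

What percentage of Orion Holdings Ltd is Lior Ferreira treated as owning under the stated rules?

4.2066%

By sibling attribution (R1), Lior Ferreira is treated as also owning Luis Ferreira's interest in Harbor Capital LLC, giving 57% + 43% = 100%.
Chain via Harbor Capital LLC → Copperline Group plc → Meridian Ventures LLC (R2): 100% × 18% × 41% × 57% = 4.2066% of Orion Holdings Ltd.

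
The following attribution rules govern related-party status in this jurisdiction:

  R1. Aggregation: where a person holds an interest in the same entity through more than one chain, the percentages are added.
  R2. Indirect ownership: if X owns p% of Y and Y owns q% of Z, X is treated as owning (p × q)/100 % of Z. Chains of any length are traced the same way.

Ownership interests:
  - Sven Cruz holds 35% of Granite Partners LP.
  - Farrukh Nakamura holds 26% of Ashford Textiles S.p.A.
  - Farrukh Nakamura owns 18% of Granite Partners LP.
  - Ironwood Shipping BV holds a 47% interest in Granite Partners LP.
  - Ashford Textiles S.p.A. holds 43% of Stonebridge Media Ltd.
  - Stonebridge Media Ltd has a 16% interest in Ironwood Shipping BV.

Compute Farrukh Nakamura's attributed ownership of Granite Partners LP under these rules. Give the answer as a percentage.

Chain via Ashford Textiles S.p.A. → Stonebridge Media Ltd → Ironwood Shipping BV (R2): 26% × 43% × 16% × 47% = 0.840736% of Granite Partners LP.
Direct interest in Granite Partners LP: 18%.
Aggregating (R1): 0.840736% + 18% = 18.840736%.

18.840736%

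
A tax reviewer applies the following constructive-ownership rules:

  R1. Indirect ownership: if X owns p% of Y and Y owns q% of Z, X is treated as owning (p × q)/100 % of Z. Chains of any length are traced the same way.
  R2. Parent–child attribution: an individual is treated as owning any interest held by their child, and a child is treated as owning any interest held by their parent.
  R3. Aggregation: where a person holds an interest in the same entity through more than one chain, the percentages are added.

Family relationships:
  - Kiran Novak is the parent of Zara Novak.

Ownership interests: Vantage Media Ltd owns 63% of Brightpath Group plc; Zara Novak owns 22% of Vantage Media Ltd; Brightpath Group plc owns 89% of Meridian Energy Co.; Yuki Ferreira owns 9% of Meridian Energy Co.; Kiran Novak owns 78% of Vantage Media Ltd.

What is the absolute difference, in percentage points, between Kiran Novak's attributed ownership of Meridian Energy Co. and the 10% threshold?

By parent–child attribution (R2), Kiran Novak is treated as also owning Zara Novak's interest in Vantage Media Ltd, giving 78% + 22% = 100%.
Chain via Vantage Media Ltd → Brightpath Group plc (R1): 100% × 63% × 89% = 56.07% of Meridian Energy Co.
56.07% exceeds the 10% threshold by 46.07 percentage points.

46.07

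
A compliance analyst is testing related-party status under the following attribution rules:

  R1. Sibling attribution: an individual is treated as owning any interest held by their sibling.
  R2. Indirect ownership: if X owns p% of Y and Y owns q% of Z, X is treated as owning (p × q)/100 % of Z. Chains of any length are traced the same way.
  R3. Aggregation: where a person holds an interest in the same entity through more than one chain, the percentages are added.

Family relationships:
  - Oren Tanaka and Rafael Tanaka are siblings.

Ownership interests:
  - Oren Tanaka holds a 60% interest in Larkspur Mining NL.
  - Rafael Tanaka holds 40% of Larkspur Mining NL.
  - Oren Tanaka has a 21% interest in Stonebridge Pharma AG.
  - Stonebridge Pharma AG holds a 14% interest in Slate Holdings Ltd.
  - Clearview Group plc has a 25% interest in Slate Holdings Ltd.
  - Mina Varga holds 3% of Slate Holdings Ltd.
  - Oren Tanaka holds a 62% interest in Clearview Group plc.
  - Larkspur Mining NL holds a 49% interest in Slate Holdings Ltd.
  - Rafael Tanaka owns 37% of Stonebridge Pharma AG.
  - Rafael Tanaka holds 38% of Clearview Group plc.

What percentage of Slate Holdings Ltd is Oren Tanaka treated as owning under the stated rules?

82.12%

By sibling attribution (R1), Oren Tanaka is treated as also owning Rafael Tanaka's interest in Clearview Group plc, giving 62% + 38% = 100%.
By sibling attribution (R1), Oren Tanaka is treated as also owning Rafael Tanaka's interest in Larkspur Mining NL, giving 60% + 40% = 100%.
By sibling attribution (R1), Oren Tanaka is treated as also owning Rafael Tanaka's interest in Stonebridge Pharma AG, giving 21% + 37% = 58%.
Chain via Clearview Group plc (R2): 100% × 25% = 25% of Slate Holdings Ltd.
Chain via Larkspur Mining NL (R2): 100% × 49% = 49% of Slate Holdings Ltd.
Chain via Stonebridge Pharma AG (R2): 58% × 14% = 8.12% of Slate Holdings Ltd.
Aggregating (R3): 25% + 49% + 8.12% = 82.12%.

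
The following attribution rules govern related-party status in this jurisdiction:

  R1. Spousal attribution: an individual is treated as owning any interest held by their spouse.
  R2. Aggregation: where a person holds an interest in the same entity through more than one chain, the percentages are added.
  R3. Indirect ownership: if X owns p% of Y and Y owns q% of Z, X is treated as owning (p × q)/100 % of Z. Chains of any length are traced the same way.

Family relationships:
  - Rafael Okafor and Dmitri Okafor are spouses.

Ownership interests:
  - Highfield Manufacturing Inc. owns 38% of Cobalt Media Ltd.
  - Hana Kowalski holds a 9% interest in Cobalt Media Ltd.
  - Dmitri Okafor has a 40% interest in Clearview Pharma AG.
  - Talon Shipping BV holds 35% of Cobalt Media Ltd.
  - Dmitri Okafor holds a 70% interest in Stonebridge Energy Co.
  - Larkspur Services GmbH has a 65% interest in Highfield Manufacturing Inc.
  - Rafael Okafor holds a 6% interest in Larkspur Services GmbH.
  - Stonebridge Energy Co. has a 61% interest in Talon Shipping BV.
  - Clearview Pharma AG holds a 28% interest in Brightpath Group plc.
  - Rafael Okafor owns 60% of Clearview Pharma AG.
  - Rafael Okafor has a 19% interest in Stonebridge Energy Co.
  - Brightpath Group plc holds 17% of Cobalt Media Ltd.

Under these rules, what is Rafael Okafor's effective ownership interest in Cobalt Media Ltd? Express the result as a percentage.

25.2435%

By spousal attribution (R1), Rafael Okafor is treated as also owning Dmitri Okafor's interest in Clearview Pharma AG, giving 60% + 40% = 100%.
By spousal attribution (R1), Rafael Okafor is treated as also owning Dmitri Okafor's interest in Stonebridge Energy Co, giving 19% + 70% = 89%.
Chain via Larkspur Services GmbH → Highfield Manufacturing Inc. (R3): 6% × 65% × 38% = 1.482% of Cobalt Media Ltd.
Chain via Clearview Pharma AG → Brightpath Group plc (R3): 100% × 28% × 17% = 4.76% of Cobalt Media Ltd.
Chain via Stonebridge Energy Co. → Talon Shipping BV (R3): 89% × 61% × 35% = 19.0015% of Cobalt Media Ltd.
Aggregating (R2): 1.482% + 4.76% + 19.0015% = 25.2435%.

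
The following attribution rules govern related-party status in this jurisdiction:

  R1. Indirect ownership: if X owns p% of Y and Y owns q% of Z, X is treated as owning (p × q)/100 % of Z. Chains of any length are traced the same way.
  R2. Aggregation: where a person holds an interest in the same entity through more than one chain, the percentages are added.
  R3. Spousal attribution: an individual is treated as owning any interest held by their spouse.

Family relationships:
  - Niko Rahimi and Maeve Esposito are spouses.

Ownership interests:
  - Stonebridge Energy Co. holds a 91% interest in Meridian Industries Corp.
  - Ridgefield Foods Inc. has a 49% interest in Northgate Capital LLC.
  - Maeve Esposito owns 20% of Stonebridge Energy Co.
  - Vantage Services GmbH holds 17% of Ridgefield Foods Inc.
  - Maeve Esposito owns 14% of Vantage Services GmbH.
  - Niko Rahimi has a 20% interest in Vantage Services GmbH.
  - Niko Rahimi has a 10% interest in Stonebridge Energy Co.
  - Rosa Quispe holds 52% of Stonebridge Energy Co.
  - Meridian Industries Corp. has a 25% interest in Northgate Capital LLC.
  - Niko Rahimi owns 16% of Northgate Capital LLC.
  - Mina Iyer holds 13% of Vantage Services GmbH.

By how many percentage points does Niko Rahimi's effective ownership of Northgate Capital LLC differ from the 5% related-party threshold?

20.6572

By spousal attribution (R3), Niko Rahimi is treated as also owning Maeve Esposito's interest in Vantage Services GmbH, giving 20% + 14% = 34%.
By spousal attribution (R3), Niko Rahimi is treated as also owning Maeve Esposito's interest in Stonebridge Energy Co, giving 10% + 20% = 30%.
Chain via Vantage Services GmbH → Ridgefield Foods Inc. (R1): 34% × 17% × 49% = 2.8322% of Northgate Capital LLC.
Chain via Stonebridge Energy Co. → Meridian Industries Corp. (R1): 30% × 91% × 25% = 6.825% of Northgate Capital LLC.
Direct interest in Northgate Capital LLC: 16%.
Aggregating (R2): 2.8322% + 6.825% + 16% = 25.6572%.
25.6572% exceeds the 5% threshold by 20.6572 percentage points.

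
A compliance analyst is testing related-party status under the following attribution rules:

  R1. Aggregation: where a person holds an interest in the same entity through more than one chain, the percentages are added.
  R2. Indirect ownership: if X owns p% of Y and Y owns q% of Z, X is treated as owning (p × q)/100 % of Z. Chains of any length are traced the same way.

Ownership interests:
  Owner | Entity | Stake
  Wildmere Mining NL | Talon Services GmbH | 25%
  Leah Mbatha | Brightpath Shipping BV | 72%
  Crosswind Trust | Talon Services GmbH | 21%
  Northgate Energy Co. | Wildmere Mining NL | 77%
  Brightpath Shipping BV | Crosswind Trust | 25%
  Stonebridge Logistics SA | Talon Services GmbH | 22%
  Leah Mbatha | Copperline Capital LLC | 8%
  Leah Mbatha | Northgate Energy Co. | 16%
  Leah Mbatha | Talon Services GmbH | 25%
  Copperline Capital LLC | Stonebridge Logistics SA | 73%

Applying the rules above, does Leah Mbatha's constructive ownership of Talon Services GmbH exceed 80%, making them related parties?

Chain via Copperline Capital LLC → Stonebridge Logistics SA (R2): 8% × 73% × 22% = 1.2848% of Talon Services GmbH.
Chain via Northgate Energy Co. → Wildmere Mining NL (R2): 16% × 77% × 25% = 3.08% of Talon Services GmbH.
Chain via Brightpath Shipping BV → Crosswind Trust (R2): 72% × 25% × 21% = 3.78% of Talon Services GmbH.
Direct interest in Talon Services GmbH: 25%.
Aggregating (R1): 1.2848% + 3.08% + 3.78% + 25% = 33.1448%.
33.1448% does not exceed the 80% threshold, so Leah is not a related party to Talon Services GmbH.

No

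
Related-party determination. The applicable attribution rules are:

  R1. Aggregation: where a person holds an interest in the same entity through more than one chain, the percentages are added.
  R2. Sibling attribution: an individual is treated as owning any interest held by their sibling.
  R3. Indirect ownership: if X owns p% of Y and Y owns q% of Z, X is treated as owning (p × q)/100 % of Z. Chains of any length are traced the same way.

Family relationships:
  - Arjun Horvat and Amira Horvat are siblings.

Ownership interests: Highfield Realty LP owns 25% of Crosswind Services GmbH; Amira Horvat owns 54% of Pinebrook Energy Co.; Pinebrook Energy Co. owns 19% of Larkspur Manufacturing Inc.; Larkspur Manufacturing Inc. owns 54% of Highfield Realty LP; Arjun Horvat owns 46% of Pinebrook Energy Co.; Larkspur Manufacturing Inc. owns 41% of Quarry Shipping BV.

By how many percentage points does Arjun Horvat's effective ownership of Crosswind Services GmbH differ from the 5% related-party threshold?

2.435

By sibling attribution (R2), Arjun Horvat is treated as also owning Amira Horvat's interest in Pinebrook Energy Co, giving 46% + 54% = 100%.
Chain via Pinebrook Energy Co. → Larkspur Manufacturing Inc. → Highfield Realty LP (R3): 100% × 19% × 54% × 25% = 2.565% of Crosswind Services GmbH.
2.565% falls short of the 5% threshold by 2.435 percentage points.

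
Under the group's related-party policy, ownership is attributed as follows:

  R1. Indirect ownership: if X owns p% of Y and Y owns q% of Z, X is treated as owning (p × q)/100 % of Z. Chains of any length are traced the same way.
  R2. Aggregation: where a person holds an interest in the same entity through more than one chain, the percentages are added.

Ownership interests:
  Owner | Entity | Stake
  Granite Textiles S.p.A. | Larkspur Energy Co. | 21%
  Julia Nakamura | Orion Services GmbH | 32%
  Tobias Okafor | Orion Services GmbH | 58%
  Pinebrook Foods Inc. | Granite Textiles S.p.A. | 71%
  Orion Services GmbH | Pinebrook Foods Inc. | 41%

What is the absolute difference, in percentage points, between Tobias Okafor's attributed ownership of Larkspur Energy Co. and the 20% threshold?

16.454402

Chain via Orion Services GmbH → Pinebrook Foods Inc. → Granite Textiles S.p.A. (R1): 58% × 41% × 71% × 21% = 3.545598% of Larkspur Energy Co.
3.545598% falls short of the 20% threshold by 16.454402 percentage points.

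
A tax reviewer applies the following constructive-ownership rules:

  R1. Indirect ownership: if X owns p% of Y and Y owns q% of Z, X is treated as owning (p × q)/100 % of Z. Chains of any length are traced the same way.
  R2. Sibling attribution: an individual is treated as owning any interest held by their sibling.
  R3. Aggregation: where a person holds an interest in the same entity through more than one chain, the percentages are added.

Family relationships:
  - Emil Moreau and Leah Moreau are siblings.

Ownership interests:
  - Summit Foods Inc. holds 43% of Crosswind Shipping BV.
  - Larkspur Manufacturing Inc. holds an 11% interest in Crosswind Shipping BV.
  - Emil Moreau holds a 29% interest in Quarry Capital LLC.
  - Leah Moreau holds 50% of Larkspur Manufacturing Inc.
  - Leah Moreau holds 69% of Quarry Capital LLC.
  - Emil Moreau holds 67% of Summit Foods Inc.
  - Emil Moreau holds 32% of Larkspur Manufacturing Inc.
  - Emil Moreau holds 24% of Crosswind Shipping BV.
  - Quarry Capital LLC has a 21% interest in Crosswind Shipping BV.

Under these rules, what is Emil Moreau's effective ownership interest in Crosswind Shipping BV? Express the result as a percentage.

82.41%

By sibling attribution (R2), Emil Moreau is treated as also owning Leah Moreau's interest in Larkspur Manufacturing Inc, giving 32% + 50% = 82%.
By sibling attribution (R2), Emil Moreau is treated as also owning Leah Moreau's interest in Quarry Capital LLC, giving 29% + 69% = 98%.
Chain via Larkspur Manufacturing Inc. (R1): 82% × 11% = 9.02% of Crosswind Shipping BV.
Chain via Summit Foods Inc. (R1): 67% × 43% = 28.81% of Crosswind Shipping BV.
Chain via Quarry Capital LLC (R1): 98% × 21% = 20.58% of Crosswind Shipping BV.
Direct interest in Crosswind Shipping BV: 24%.
Aggregating (R3): 9.02% + 28.81% + 20.58% + 24% = 82.41%.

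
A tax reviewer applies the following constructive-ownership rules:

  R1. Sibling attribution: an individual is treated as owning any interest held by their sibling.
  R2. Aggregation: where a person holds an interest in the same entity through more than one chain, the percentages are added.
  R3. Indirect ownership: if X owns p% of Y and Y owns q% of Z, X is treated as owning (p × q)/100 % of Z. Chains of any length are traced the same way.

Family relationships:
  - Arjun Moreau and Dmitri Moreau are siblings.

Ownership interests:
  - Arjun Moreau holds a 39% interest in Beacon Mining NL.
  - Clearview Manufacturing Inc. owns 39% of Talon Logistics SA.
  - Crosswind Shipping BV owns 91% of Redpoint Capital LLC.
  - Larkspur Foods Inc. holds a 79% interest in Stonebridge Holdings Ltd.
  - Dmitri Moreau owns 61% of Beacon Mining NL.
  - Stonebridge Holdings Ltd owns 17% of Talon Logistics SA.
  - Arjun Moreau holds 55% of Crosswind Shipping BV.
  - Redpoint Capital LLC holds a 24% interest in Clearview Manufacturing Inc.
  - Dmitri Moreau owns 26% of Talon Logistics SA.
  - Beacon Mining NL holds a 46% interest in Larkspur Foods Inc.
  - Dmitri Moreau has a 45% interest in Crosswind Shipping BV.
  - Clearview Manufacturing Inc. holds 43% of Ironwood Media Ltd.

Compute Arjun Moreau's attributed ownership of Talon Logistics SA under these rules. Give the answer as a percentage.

40.6954%

By sibling attribution (R1), Arjun Moreau is treated as also owning Dmitri Moreau's interest in Crosswind Shipping BV, giving 55% + 45% = 100%.
By sibling attribution (R1), Arjun Moreau is treated as also owning Dmitri Moreau's interest in Beacon Mining NL, giving 39% + 61% = 100%.
By sibling attribution (R1), Arjun Moreau is treated as owning Dmitri Moreau's 26% interest in Talon Logistics SA.
Chain via Crosswind Shipping BV → Redpoint Capital LLC → Clearview Manufacturing Inc. (R3): 100% × 91% × 24% × 39% = 8.5176% of Talon Logistics SA.
Chain via Beacon Mining NL → Larkspur Foods Inc. → Stonebridge Holdings Ltd (R3): 100% × 46% × 79% × 17% = 6.1778% of Talon Logistics SA.
Direct interest in Talon Logistics SA: 26%.
Aggregating (R2): 8.5176% + 6.1778% + 26% = 40.6954%.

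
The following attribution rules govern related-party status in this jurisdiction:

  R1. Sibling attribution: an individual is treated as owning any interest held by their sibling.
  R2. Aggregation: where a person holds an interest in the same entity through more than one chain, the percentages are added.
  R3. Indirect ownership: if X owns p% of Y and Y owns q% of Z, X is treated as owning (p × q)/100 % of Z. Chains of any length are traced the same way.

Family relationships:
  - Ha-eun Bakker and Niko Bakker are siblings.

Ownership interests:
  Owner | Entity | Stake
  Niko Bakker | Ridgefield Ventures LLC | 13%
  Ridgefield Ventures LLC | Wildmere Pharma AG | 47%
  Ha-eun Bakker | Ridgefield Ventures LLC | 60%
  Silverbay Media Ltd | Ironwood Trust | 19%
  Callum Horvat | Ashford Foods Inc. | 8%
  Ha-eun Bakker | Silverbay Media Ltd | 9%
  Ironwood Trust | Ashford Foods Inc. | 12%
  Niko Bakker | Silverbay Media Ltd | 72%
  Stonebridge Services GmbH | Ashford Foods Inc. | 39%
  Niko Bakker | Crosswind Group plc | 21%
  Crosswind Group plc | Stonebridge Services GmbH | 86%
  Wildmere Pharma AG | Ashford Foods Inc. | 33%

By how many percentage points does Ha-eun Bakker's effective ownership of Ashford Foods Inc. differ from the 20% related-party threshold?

By sibling attribution (R1), Ha-eun Bakker is treated as also owning Niko Bakker's interest in Ridgefield Ventures LLC, giving 60% + 13% = 73%.
By sibling attribution (R1), Ha-eun Bakker is treated as also owning Niko Bakker's interest in Silverbay Media Ltd, giving 9% + 72% = 81%.
By sibling attribution (R1), Ha-eun Bakker is treated as owning Niko Bakker's 21% interest in Crosswind Group plc.
Chain via Ridgefield Ventures LLC → Wildmere Pharma AG (R3): 73% × 47% × 33% = 11.3223% of Ashford Foods Inc.
Chain via Silverbay Media Ltd → Ironwood Trust (R3): 81% × 19% × 12% = 1.8468% of Ashford Foods Inc.
Chain via Crosswind Group plc → Stonebridge Services GmbH (R3): 21% × 86% × 39% = 7.0434% of Ashford Foods Inc.
Aggregating (R2): 11.3223% + 1.8468% + 7.0434% = 20.2125%.
20.2125% exceeds the 20% threshold by 0.2125 percentage points.

0.2125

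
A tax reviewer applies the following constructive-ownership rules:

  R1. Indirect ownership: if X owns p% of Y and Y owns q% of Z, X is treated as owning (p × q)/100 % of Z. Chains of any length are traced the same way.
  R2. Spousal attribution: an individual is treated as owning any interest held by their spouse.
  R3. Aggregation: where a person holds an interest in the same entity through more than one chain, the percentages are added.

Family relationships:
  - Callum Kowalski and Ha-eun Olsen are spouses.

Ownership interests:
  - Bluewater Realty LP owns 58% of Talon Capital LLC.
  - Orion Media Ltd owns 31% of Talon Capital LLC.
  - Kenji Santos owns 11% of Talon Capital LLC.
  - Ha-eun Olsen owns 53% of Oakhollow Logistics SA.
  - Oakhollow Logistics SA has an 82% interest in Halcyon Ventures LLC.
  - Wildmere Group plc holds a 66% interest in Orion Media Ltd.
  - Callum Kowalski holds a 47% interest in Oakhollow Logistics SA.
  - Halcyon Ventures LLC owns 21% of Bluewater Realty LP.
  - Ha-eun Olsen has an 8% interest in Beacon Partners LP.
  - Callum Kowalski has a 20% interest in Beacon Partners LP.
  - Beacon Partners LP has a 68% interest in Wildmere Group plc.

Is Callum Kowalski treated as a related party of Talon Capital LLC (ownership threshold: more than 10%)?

By spousal attribution (R2), Callum Kowalski is treated as also owning Ha-eun Olsen's interest in Beacon Partners LP, giving 20% + 8% = 28%.
By spousal attribution (R2), Callum Kowalski is treated as also owning Ha-eun Olsen's interest in Oakhollow Logistics SA, giving 47% + 53% = 100%.
Chain via Beacon Partners LP → Wildmere Group plc → Orion Media Ltd (R1): 28% × 68% × 66% × 31% = 3.895584% of Talon Capital LLC.
Chain via Oakhollow Logistics SA → Halcyon Ventures LLC → Bluewater Realty LP (R1): 100% × 82% × 21% × 58% = 9.9876% of Talon Capital LLC.
Aggregating (R3): 3.895584% + 9.9876% = 13.883184%.
13.883184% exceeds the 10% threshold, so Callum is a related party to Talon Capital LLC.

Yes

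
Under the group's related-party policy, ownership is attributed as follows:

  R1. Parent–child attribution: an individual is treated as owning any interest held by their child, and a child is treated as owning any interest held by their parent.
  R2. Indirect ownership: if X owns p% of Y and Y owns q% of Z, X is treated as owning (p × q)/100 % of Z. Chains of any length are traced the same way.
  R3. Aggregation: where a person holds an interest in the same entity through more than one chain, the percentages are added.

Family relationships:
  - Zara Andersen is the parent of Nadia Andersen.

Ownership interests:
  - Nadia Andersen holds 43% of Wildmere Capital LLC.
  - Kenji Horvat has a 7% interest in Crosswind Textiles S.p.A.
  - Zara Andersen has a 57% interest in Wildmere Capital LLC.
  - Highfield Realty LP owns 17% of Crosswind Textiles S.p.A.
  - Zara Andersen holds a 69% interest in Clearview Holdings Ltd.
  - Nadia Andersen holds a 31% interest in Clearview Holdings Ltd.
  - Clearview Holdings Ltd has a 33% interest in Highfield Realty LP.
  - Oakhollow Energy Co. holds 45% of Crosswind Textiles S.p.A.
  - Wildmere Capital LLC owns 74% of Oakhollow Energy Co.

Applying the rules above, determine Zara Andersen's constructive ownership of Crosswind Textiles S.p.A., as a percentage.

38.91%

By parent–child attribution (R1), Zara Andersen is treated as also owning Nadia Andersen's interest in Wildmere Capital LLC, giving 57% + 43% = 100%.
By parent–child attribution (R1), Zara Andersen is treated as also owning Nadia Andersen's interest in Clearview Holdings Ltd, giving 69% + 31% = 100%.
Chain via Wildmere Capital LLC → Oakhollow Energy Co. (R2): 100% × 74% × 45% = 33.3% of Crosswind Textiles S.p.A.
Chain via Clearview Holdings Ltd → Highfield Realty LP (R2): 100% × 33% × 17% = 5.61% of Crosswind Textiles S.p.A.
Aggregating (R3): 33.3% + 5.61% = 38.91%.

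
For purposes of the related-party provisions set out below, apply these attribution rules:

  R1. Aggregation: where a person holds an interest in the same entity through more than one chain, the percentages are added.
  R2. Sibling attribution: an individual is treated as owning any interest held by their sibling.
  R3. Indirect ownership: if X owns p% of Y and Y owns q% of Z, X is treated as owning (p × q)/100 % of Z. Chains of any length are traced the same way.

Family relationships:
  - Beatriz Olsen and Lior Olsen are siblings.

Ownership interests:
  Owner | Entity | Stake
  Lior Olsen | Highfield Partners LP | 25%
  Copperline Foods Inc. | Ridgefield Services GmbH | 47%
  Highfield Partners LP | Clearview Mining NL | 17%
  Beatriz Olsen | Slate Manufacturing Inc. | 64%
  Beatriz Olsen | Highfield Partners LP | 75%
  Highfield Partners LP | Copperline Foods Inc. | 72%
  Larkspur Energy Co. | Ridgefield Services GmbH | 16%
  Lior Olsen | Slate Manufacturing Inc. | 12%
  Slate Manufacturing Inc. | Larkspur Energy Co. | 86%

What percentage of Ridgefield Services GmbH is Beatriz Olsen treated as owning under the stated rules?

By sibling attribution (R2), Beatriz Olsen is treated as also owning Lior Olsen's interest in Highfield Partners LP, giving 75% + 25% = 100%.
By sibling attribution (R2), Beatriz Olsen is treated as also owning Lior Olsen's interest in Slate Manufacturing Inc, giving 64% + 12% = 76%.
Chain via Highfield Partners LP → Copperline Foods Inc. (R3): 100% × 72% × 47% = 33.84% of Ridgefield Services GmbH.
Chain via Slate Manufacturing Inc. → Larkspur Energy Co. (R3): 76% × 86% × 16% = 10.4576% of Ridgefield Services GmbH.
Aggregating (R1): 33.84% + 10.4576% = 44.2976%.

44.2976%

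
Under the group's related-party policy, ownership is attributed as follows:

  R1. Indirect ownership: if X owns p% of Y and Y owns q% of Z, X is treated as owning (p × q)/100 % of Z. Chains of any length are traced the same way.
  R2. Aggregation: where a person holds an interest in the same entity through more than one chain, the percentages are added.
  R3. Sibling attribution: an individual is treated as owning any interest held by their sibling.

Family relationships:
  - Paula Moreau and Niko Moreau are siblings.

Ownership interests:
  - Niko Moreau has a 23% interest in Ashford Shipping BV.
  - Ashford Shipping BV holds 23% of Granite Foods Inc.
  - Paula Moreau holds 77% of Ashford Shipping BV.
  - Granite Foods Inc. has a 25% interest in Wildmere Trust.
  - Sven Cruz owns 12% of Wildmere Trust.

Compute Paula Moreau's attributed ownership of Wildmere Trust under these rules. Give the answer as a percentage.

5.75%

By sibling attribution (R3), Paula Moreau is treated as also owning Niko Moreau's interest in Ashford Shipping BV, giving 77% + 23% = 100%.
Chain via Ashford Shipping BV → Granite Foods Inc. (R1): 100% × 23% × 25% = 5.75% of Wildmere Trust.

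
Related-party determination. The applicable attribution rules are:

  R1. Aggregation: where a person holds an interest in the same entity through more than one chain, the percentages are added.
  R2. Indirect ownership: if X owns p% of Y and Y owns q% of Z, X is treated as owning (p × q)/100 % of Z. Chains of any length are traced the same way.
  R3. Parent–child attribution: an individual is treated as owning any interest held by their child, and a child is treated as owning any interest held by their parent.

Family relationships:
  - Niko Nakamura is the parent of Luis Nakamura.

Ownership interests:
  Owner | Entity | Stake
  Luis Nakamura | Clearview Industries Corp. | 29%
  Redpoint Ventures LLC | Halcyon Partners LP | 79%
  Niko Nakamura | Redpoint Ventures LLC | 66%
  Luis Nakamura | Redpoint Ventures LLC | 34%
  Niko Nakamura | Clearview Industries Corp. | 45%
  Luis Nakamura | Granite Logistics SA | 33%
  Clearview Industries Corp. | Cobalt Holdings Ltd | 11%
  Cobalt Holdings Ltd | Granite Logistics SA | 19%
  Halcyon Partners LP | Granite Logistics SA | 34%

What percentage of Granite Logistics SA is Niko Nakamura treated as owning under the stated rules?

61.4066%

By parent–child attribution (R3), Niko Nakamura is treated as also owning Luis Nakamura's interest in Clearview Industries Corp, giving 45% + 29% = 74%.
By parent–child attribution (R3), Niko Nakamura is treated as also owning Luis Nakamura's interest in Redpoint Ventures LLC, giving 66% + 34% = 100%.
By parent–child attribution (R3), Niko Nakamura is treated as owning Luis Nakamura's 33% interest in Granite Logistics SA.
Chain via Clearview Industries Corp. → Cobalt Holdings Ltd (R2): 74% × 11% × 19% = 1.5466% of Granite Logistics SA.
Chain via Redpoint Ventures LLC → Halcyon Partners LP (R2): 100% × 79% × 34% = 26.86% of Granite Logistics SA.
Direct interest in Granite Logistics SA: 33%.
Aggregating (R1): 1.5466% + 26.86% + 33% = 61.4066%.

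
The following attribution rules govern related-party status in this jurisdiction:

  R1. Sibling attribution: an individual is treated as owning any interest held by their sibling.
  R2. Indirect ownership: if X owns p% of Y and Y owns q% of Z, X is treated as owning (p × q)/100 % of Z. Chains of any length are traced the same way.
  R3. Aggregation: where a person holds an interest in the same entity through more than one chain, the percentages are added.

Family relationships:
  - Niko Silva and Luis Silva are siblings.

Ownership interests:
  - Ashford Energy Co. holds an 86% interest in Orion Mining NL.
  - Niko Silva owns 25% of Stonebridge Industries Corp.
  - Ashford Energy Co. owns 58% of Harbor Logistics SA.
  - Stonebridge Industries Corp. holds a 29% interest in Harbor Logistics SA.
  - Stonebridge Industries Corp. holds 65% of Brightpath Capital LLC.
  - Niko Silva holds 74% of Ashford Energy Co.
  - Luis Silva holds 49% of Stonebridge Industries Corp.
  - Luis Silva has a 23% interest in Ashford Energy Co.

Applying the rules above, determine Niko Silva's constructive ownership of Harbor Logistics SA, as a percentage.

By sibling attribution (R1), Niko Silva is treated as also owning Luis Silva's interest in Ashford Energy Co, giving 74% + 23% = 97%.
By sibling attribution (R1), Niko Silva is treated as also owning Luis Silva's interest in Stonebridge Industries Corp, giving 25% + 49% = 74%.
Chain via Ashford Energy Co. (R2): 97% × 58% = 56.26% of Harbor Logistics SA.
Chain via Stonebridge Industries Corp. (R2): 74% × 29% = 21.46% of Harbor Logistics SA.
Aggregating (R3): 56.26% + 21.46% = 77.72%.

77.72%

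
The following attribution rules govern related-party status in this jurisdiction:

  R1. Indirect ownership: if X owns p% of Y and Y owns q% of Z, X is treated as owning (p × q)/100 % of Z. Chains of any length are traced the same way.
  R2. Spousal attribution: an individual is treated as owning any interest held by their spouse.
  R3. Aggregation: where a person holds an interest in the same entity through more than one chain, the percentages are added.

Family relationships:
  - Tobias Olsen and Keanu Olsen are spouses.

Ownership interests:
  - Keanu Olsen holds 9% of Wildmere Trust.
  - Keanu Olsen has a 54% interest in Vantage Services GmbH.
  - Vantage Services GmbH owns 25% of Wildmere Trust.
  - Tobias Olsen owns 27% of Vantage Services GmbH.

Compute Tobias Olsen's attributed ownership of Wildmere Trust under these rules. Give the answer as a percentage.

By spousal attribution (R2), Tobias Olsen is treated as also owning Keanu Olsen's interest in Vantage Services GmbH, giving 27% + 54% = 81%.
By spousal attribution (R2), Tobias Olsen is treated as owning Keanu Olsen's 9% interest in Wildmere Trust.
Chain via Vantage Services GmbH (R1): 81% × 25% = 20.25% of Wildmere Trust.
Direct interest in Wildmere Trust: 9%.
Aggregating (R3): 20.25% + 9% = 29.25%.

29.25%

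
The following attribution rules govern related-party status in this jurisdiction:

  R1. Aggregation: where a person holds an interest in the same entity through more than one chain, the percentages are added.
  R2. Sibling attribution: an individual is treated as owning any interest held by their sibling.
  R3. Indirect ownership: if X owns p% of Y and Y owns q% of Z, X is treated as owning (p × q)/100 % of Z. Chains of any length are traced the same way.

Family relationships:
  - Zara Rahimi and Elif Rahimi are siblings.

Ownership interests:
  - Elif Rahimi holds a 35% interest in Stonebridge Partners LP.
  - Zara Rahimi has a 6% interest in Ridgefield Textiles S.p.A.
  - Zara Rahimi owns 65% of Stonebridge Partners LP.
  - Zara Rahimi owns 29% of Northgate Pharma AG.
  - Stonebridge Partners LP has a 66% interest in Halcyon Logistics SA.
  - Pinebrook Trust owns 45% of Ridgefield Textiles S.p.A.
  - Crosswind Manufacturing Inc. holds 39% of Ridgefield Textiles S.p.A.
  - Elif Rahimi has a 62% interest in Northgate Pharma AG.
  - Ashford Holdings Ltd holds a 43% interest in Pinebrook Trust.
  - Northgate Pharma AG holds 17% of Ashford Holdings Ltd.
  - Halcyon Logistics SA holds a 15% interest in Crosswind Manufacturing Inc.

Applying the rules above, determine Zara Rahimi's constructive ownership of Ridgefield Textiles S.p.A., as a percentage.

By sibling attribution (R2), Zara Rahimi is treated as also owning Elif Rahimi's interest in Northgate Pharma AG, giving 29% + 62% = 91%.
By sibling attribution (R2), Zara Rahimi is treated as also owning Elif Rahimi's interest in Stonebridge Partners LP, giving 65% + 35% = 100%.
Chain via Northgate Pharma AG → Ashford Holdings Ltd → Pinebrook Trust (R3): 91% × 17% × 43% × 45% = 2.993445% of Ridgefield Textiles S.p.A.
Chain via Stonebridge Partners LP → Halcyon Logistics SA → Crosswind Manufacturing Inc. (R3): 100% × 66% × 15% × 39% = 3.861% of Ridgefield Textiles S.p.A.
Direct interest in Ridgefield Textiles S.p.A: 6%.
Aggregating (R1): 2.993445% + 3.861% + 6% = 12.854445%.

12.854445%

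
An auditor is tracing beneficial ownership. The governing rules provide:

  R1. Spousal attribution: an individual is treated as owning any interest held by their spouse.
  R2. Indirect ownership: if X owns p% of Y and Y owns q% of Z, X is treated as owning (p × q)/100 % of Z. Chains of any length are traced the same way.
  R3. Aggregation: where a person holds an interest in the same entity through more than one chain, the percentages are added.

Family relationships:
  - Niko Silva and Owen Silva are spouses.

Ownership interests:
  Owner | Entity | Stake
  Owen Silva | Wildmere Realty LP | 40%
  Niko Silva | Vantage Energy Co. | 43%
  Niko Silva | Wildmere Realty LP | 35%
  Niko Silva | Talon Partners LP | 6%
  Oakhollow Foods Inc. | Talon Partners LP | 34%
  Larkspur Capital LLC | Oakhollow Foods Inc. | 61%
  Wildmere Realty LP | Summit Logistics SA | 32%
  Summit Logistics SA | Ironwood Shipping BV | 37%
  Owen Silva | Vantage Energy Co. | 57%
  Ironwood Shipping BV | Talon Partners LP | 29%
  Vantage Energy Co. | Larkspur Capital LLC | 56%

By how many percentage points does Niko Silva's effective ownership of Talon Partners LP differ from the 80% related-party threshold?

59.8104

By spousal attribution (R1), Niko Silva is treated as also owning Owen Silva's interest in Wildmere Realty LP, giving 35% + 40% = 75%.
By spousal attribution (R1), Niko Silva is treated as also owning Owen Silva's interest in Vantage Energy Co, giving 43% + 57% = 100%.
Chain via Wildmere Realty LP → Summit Logistics SA → Ironwood Shipping BV (R2): 75% × 32% × 37% × 29% = 2.5752% of Talon Partners LP.
Chain via Vantage Energy Co. → Larkspur Capital LLC → Oakhollow Foods Inc. (R2): 100% × 56% × 61% × 34% = 11.6144% of Talon Partners LP.
Direct interest in Talon Partners LP: 6%.
Aggregating (R3): 2.5752% + 11.6144% + 6% = 20.1896%.
20.1896% falls short of the 80% threshold by 59.8104 percentage points.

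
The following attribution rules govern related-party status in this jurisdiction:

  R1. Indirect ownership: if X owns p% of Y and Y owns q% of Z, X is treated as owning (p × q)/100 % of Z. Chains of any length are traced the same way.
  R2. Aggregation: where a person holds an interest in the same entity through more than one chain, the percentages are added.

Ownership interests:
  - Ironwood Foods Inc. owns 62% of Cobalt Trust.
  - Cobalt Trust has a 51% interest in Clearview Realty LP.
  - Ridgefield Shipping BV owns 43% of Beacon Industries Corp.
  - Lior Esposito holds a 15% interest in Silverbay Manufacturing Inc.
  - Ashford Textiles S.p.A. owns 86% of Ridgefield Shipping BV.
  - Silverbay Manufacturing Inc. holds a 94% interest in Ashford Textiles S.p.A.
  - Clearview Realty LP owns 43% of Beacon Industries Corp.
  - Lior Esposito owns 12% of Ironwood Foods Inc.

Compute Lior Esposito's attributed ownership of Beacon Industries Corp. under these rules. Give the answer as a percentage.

6.845772%

Chain via Silverbay Manufacturing Inc. → Ashford Textiles S.p.A. → Ridgefield Shipping BV (R1): 15% × 94% × 86% × 43% = 5.21418% of Beacon Industries Corp.
Chain via Ironwood Foods Inc. → Cobalt Trust → Clearview Realty LP (R1): 12% × 62% × 51% × 43% = 1.631592% of Beacon Industries Corp.
Aggregating (R2): 5.21418% + 1.631592% = 6.845772%.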